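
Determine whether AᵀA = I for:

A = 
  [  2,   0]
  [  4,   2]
No

AᵀA = 
  [ 20,   8]
  [  8,   4]
≠ I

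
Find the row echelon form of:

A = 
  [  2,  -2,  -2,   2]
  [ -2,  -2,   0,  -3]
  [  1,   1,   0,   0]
Row operations:
R2 → R2 + (1)·R1
R3 → R3 - (1/2)·R1
R3 → R3 + (1/2)·R2

Resulting echelon form:
REF = 
  [   2,   -2,   -2,    2]
  [   0,   -4,   -2,   -1]
  [   0,    0,    0, -3/2]

Rank = 3 (number of non-zero pivot rows).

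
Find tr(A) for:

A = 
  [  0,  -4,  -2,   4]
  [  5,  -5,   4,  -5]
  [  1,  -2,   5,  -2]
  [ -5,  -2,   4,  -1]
-1

tr(A) = 0 + -5 + 5 + -1 = -1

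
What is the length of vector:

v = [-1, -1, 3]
3.317

||v||₂ = √((-1)² + (-1)² + (3)²) = √11 = 3.317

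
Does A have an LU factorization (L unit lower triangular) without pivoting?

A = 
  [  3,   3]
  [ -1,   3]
Yes.
A[1,1] = 3 ≠ 0, so Gaussian elimination proceeds without a row swap: multiplier ℓ₂₁ = (-1)/(3) = -1/3, and U[2,2] = 3 - (-1/3)(3) = 4.
L = 
  [   1,    0]
  [-1/3,    1]
U = 
  [  3,   3]
  [  0,   4]
Check row 2 of LU: [(-1/3)(3), (-1/3)(3) + 4] = [-1, 3] = row 2 of A ✓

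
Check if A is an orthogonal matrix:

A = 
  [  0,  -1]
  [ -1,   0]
Yes

AᵀA = 
  [  1,   0]
  [  0,   1]
= I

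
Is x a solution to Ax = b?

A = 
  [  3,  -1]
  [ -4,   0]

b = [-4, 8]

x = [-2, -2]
Yes

Ax = [-4, 8] = b ✓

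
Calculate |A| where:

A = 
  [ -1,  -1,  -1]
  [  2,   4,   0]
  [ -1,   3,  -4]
Cofactor expansion along row 1:
det(A) = (-1)·((4)(-4) - (0)(3)) - (-1)·((2)(-4) - (0)(-1)) + (-1)·((2)(3) - (4)(-1))
  = (-1)(-16) - (-1)(-8) + (-1)(10)
  = -2

det(A) = -2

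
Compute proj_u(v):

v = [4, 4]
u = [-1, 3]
proj_u(v) = [-4/5, 12/5]

v·u = (4)(-1) + (4)(3) = 8
u·u = (-1)² + (3)² = 10
proj_u(v) = (v·u / u·u) × u = (8/10) × u = (4/5) × u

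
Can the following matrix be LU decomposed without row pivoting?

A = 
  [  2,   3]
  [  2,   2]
Yes.
A[1,1] = 2 ≠ 0, so Gaussian elimination proceeds without a row swap: multiplier ℓ₂₁ = (2)/(2) = 1, and U[2,2] = 2 - (1)(3) = -1.
L = 
  [  1,   0]
  [  1,   1]
U = 
  [  2,   3]
  [  0,  -1]
Check row 2 of LU: [(1)(2), (1)(3) + (-1)] = [2, 2] = row 2 of A ✓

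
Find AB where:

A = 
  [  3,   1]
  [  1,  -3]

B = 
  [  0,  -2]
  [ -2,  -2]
A is 2×2 and B is 2×2, so AB is 2×2. Each entry is (row of A)·(column of B):
AB[1,1] = (3)(0) + (1)(-2) = -2
AB[1,2] = (3)(-2) + (1)(-2) = -8
AB[2,1] = (1)(0) + (-3)(-2) = 6
AB[2,2] = (1)(-2) + (-3)(-2) = 4

AB = 
  [ -2,  -8]
  [  6,   4]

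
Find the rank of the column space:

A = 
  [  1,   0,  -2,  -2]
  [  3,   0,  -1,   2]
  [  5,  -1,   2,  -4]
Row reduce:
R2 → R2 - (3)·R1
R3 → R3 - (5)·R1
Swap R2 ↔ R3
REF = 
  [  1,   0,  -2,  -2]
  [  0,  -1,  12,   6]
  [  0,   0,   5,   8]
Pivot columns: 1, 2, 3 → 3 pivots.
dim(Col(A)) = number of pivot columns = 3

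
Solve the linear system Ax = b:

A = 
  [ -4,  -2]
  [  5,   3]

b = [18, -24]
x = [-3, -3]

Row reduce the augmented matrix [A|b]:
R2 → R2 + (5/4)·R1
REF = 
  [  -4,   -2,   18]
  [   0,  1/2, -3/2]

Back-substitution:
x₂ = (-3/2) / (1/2) = -3
x₁ = (18 - (-2)(-3)) / (-4) = -3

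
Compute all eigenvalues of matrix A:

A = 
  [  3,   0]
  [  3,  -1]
λ = 3, -1

tr(A) = 2, det(A) = -3
Characteristic polynomial: λ² - tr(A)λ + det(A) = λ² - 2λ - 3
λ² - 2λ - 3 = (λ + 1)(λ - 3)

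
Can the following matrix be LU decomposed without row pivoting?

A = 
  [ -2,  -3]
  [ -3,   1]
Yes.
A[1,1] = -2 ≠ 0, so Gaussian elimination proceeds without a row swap: multiplier ℓ₂₁ = (-3)/(-2) = 3/2, and U[2,2] = 1 - (3/2)(-3) = 11/2.
L = 
  [  1,   0]
  [3/2,   1]
U = 
  [  -2,   -3]
  [   0, 11/2]
Check row 2 of LU: [(3/2)(-2), (3/2)(-3) + (11/2)] = [-3, 1] = row 2 of A ✓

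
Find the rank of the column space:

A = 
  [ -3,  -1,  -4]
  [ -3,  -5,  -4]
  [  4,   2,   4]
Row reduce:
R2 → R2 - (1)·R1
R3 → R3 + (4/3)·R1
R3 → R3 + (1/6)·R2
REF = 
  [  -3,   -1,   -4]
  [   0,   -4,    0]
  [   0,    0, -4/3]
Pivot columns: 1, 2, 3 → 3 pivots.
dim(Col(A)) = number of pivot columns = 3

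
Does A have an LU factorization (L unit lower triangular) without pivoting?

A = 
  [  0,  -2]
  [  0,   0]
Yes.
The first column is zero, so A is already upper triangular: L = I, U = A.
L = 
  [  1,   0]
  [  0,   1]
U = 
  [  0,  -2]
  [  0,   0]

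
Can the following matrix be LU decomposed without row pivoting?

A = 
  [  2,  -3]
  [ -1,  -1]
Yes.
A[1,1] = 2 ≠ 0, so Gaussian elimination proceeds without a row swap: multiplier ℓ₂₁ = (-1)/(2) = -1/2, and U[2,2] = -1 - (-1/2)(-3) = -5/2.
L = 
  [   1,    0]
  [-1/2,    1]
U = 
  [   2,   -3]
  [   0, -5/2]
Check row 2 of LU: [(-1/2)(2), (-1/2)(-3) + (-5/2)] = [-1, -1] = row 2 of A ✓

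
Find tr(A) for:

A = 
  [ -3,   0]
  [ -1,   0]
-3

tr(A) = -3 + 0 = -3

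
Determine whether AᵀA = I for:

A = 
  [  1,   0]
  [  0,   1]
Yes

AᵀA = 
  [  1,   0]
  [  0,   1]
= I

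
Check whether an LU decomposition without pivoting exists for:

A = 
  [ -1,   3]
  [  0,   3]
Yes.
A[1,1] = -1 ≠ 0, so Gaussian elimination proceeds without a row swap: multiplier ℓ₂₁ = (0)/(-1) = 0, and U[2,2] = 3 - (0)(3) = 3.
L = 
  [  1,   0]
  [  0,   1]
U = 
  [ -1,   3]
  [  0,   3]
Check row 2 of LU: [(0)(-1), (0)(3) + 3] = [0, 3] = row 2 of A ✓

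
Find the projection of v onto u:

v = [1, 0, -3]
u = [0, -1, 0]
v·u = (1)(0) + (0)(-1) + (-3)(0) = 0
u·u = (0)² + (-1)² + (0)² = 1
proj_u(v) = (v·u / u·u) × u = (0/1) × u = (0) × u

proj_u(v) = [0, 0, 0]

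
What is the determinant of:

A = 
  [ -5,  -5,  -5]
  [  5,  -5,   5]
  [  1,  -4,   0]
Cofactor expansion along row 1:
det(A) = (-5)·((-5)(0) - (5)(-4)) - (-5)·((5)(0) - (5)(1)) + (-5)·((5)(-4) - (-5)(1))
  = (-5)(20) - (-5)(-5) + (-5)(-15)
  = -50

det(A) = -50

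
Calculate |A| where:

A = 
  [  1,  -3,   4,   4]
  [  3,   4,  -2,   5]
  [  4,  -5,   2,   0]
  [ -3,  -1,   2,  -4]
Cofactor expansion along row 1: det(A) = a₁₁M₁₁ - a₁₂M₁₂ + a₁₃M₁₃ - a₁₄M₁₄

M₁₁ = det[[4, -2, 5]; [-5, 2, 0]; [-1, 2, -4]]
  = (4)·((2)(-4) - (0)(2)) - (-2)·((-5)(-4) - (0)(-1)) + (5)·((-5)(2) - (2)(-1))
  = (4)(-8) - (-2)(20) + (5)(-8)
  = -32
M₁₂ = det[[3, -2, 5]; [4, 2, 0]; [-3, 2, -4]]
  = (3)·((2)(-4) - (0)(2)) - (-2)·((4)(-4) - (0)(-3)) + (5)·((4)(2) - (2)(-3))
  = (3)(-8) - (-2)(-16) + (5)(14)
  = 14
M₁₃ = det[[3, 4, 5]; [4, -5, 0]; [-3, -1, -4]]
  = (3)·((-5)(-4) - (0)(-1)) - (4)·((4)(-4) - (0)(-3)) + (5)·((4)(-1) - (-5)(-3))
  = (3)(20) - (4)(-16) + (5)(-19)
  = 29
M₁₄ = det[[3, 4, -2]; [4, -5, 2]; [-3, -1, 2]]
  = (3)·((-5)(2) - (2)(-1)) - (4)·((4)(2) - (2)(-3)) + (-2)·((4)(-1) - (-5)(-3))
  = (3)(-8) - (4)(14) + (-2)(-19)
  = -42

det(A) = (1)(-32) - (-3)(14) + (4)(29) - (4)(-42) = 294

det(A) = 294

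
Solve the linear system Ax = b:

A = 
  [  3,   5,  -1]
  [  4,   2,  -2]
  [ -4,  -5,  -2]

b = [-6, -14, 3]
x = [-3, 1, 2]

Row reduce the augmented matrix [A|b]:
R2 → R2 - (4/3)·R1
R3 → R3 + (4/3)·R1
R3 → R3 + (5/14)·R2
REF = 
  [    3,     5,    -1,    -6]
  [    0, -14/3,  -2/3,    -6]
  [    0,     0, -25/7, -50/7]

Back-substitution:
x₃ = (-50/7) / (-25/7) = 2
x₂ = (-6 - (-2/3)(2)) / (-14/3) = 1
x₁ = (-6 - (5)(1) - (-1)(2)) / 3 = -3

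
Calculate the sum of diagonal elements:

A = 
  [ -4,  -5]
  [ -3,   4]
0

tr(A) = -4 + 4 = 0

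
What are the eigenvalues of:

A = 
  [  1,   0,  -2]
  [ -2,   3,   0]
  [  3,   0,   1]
Characteristic polynomial: det(λI - A) = λ³ - 5λ² + 13λ - 21
Testing integer divisors of the constant term: p(3) = 0, so (λ - 3) is a factor:
p(λ) = (λ - 3)(λ² - 2λ + 7)
λ² - 2λ + 7 = 0  ⇒  λ = (2 ± √((-2)² - 4·(7)))/2 = (2 ± √(-24))/2
  = 1 + i√6,  1 - i√6

λ = 3, 1 + i√6, 1 - i√6  (≈ 3, 1 + 2.449i, 1 - 2.449i)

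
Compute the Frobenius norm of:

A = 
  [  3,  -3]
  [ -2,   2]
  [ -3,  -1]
||A||_F = 6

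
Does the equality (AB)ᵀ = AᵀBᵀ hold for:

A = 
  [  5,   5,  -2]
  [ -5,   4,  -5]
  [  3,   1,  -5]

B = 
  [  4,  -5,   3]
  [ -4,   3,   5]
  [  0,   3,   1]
No

(AB)ᵀ = 
  [  0, -36,   8]
  [-16,  22, -27]
  [ 38,   0,   9]

AᵀBᵀ = 
  [ 54, -20, -12]
  [  3,  -3,  13]
  [  2, -32, -20]

The two matrices differ, so (AB)ᵀ ≠ AᵀBᵀ in general. The correct identity is (AB)ᵀ = BᵀAᵀ.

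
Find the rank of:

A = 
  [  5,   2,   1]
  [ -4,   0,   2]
Row reduce:
R2 → R2 + (4/5)·R1
REF = 
  [   5,    2,    1]
  [   0,  8/5, 14/5]
Pivot columns: 1, 2 → 2 pivots.

rank(A) = 2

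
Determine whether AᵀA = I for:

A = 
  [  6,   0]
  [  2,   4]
No

AᵀA = 
  [ 40,   8]
  [  8,  16]
≠ I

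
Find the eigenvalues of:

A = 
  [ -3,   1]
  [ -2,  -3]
λ = -3 + i√2, -3 - i√2  (≈ -3 + 1.414i, -3 - 1.414i)

tr(A) = -6, det(A) = 11
Characteristic polynomial: λ² - tr(A)λ + det(A) = λ² + 6λ + 11
λ² + 6λ + 11 = 0  ⇒  λ = (-6 ± √((6)² - 4·(11)))/2 = (-6 ± √(-8))/2
  = -3 + i√2,  -3 - i√2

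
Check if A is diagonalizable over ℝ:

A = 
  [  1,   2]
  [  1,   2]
Yes

tr(A) = 3, det(A) = 0
Characteristic polynomial: λ² - tr(A)λ + det(A) = λ² - 3λ
λ² - 3λ = λ(λ - 3)
Eigenvalues: 3, 0
λ=0: alg. mult. = 1, geom. mult. = 2 - rank(A - (0)I) = 2 - 1 = 1
λ=3: alg. mult. = 1, geom. mult. = 2 - rank(A - (3)I) = 2 - 1 = 1
Sum of geometric multiplicities equals n, so A has n independent eigenvectors.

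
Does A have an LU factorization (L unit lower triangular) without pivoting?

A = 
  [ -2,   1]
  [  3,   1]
Yes.
A[1,1] = -2 ≠ 0, so Gaussian elimination proceeds without a row swap: multiplier ℓ₂₁ = (3)/(-2) = -3/2, and U[2,2] = 1 - (-3/2)(1) = 5/2.
L = 
  [   1,    0]
  [-3/2,    1]
U = 
  [ -2,   1]
  [  0, 5/2]
Check row 2 of LU: [(-3/2)(-2), (-3/2)(1) + (5/2)] = [3, 1] = row 2 of A ✓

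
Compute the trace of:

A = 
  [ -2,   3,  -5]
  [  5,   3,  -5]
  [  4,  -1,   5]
6

tr(A) = -2 + 3 + 5 = 6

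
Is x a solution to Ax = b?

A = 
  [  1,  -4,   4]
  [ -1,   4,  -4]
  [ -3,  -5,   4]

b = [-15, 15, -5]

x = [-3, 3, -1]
No

Ax = [-19, 19, -10] ≠ b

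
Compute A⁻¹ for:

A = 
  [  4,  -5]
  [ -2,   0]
det(A) = (4)(0) - (-5)(-2) = -10
For a 2×2 matrix, A⁻¹ = (1/det(A)) · [[d, -b], [-c, a]]
    = (-1/10) · [[0, 5], [2, 4]]

A⁻¹ = 
  [   0, -1/2]
  [-1/5, -2/5]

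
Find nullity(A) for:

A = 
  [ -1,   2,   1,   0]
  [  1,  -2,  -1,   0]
nullity(A) = 3

Row reduce:
R2 → R2 + (1)·R1
REF = 
  [ -1,   2,   1,   0]
  [  0,   0,   0,   0]
Pivot columns: 1 → 1 pivot.
rank(A) = 1, so nullity(A) = 4 - 1 = 3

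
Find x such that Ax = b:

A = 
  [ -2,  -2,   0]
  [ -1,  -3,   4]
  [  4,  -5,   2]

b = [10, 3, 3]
Row reduce the augmented matrix [A|b]:
R2 → R2 - (1/2)·R1
R3 → R3 + (2)·R1
R3 → R3 - (9/2)·R2
REF = 
  [ -2,  -2,   0,  10]
  [  0,  -2,   4,  -2]
  [  0,   0, -16,  32]

Back-substitution:
x₃ = 32 / (-16) = -2
x₂ = (-2 - (4)(-2)) / (-2) = -3
x₁ = (10 - (-2)(-3) - (0)(-2)) / (-2) = -2

x = [-2, -3, -2]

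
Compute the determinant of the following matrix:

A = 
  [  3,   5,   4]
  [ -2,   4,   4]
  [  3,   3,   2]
Cofactor expansion along row 1:
det(A) = (3)·((4)(2) - (4)(3)) - (5)·((-2)(2) - (4)(3)) + (4)·((-2)(3) - (4)(3))
  = (3)(-4) - (5)(-16) + (4)(-18)
  = -4

det(A) = -4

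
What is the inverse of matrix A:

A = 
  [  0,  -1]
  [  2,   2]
det(A) = (0)(2) - (-1)(2) = 2
For a 2×2 matrix, A⁻¹ = (1/det(A)) · [[d, -b], [-c, a]]
    = (1/2) · [[2, 1], [-2, 0]]

A⁻¹ = 
  [  1, 1/2]
  [ -1,   0]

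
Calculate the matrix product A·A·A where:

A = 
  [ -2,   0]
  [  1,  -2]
A² = A·A:
A²[1,1] = (-2)(-2) + (0)(1) = 4
A²[1,2] = (-2)(0) + (0)(-2) = 0
A²[2,1] = (1)(-2) + (-2)(1) = -4
A²[2,2] = (1)(0) + (-2)(-2) = 4
A² = 
  [  4,   0]
  [ -4,   4]

A^3 = A^2·A:
A^3[1,1] = (4)(-2) + (0)(1) = -8
A^3[1,2] = (4)(0) + (0)(-2) = 0
A^3[2,1] = (-4)(-2) + (4)(1) = 12
A^3[2,2] = (-4)(0) + (4)(-2) = -8
A^3 = 
  [ -8,   0]
  [ 12,  -8]

Therefore
A^3 = 
  [ -8,   0]
  [ 12,  -8]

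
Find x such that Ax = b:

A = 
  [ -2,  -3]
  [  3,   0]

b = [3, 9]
x = [3, -3]

Row reduce the augmented matrix [A|b]:
R2 → R2 + (3/2)·R1
REF = 
  [  -2,   -3,    3]
  [   0, -9/2, 27/2]

Back-substitution:
x₂ = (27/2) / (-9/2) = -3
x₁ = (3 - (-3)(-3)) / (-2) = 3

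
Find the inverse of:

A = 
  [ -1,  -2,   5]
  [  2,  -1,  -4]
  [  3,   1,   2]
det(A) = (-1)·((-1)(2) - (-4)(1)) - (-2)·((2)(2) - (-4)(3)) + (5)·((2)(1) - (-1)(3))
  = (-1)(2) - (-2)(16) + (5)(5)
  = 55
det(A) = 55 ≠ 0, so A is invertible.

Cofactors Cᵢⱼ = (-1)ⁱ⁺ʲ·Mᵢⱼ:
C = 
  [  2, -16,   5]
  [  9, -17,  -5]
  [ 13,   6,   5]

adj(A) = Cᵀ:
adj(A) = 
  [  2,   9,  13]
  [-16, -17,   6]
  [  5,  -5,   5]

A⁻¹ = (1/55) · adj(A):
A⁻¹ = 
  [  2/55,   9/55,  13/55]
  [-16/55, -17/55,   6/55]
  [  1/11,  -1/11,   1/11]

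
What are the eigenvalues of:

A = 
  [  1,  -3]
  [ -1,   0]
tr(A) = 1, det(A) = -3
Characteristic polynomial: λ² - tr(A)λ + det(A) = λ² - λ - 3
λ² - λ - 3 = 0  ⇒  λ = (1 ± √((-1)² - 4·(-3)))/2 = (1 ± √(13))/2
  = (1 + √13)/2,  (1 - √13)/2

λ = (1 + √13)/2, (1 - √13)/2  (≈ 2.303, -1.303)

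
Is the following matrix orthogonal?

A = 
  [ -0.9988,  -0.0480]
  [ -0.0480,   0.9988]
Yes

AᵀA = 
  [  0.9999,   0]
  [  0,   0.9999]
≈ I (equal to I up to the 4-dp rounding of the entries)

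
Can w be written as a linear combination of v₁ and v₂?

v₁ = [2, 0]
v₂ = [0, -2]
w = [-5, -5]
Yes

Form the augmented matrix and row-reduce:
[v₁|v₂|w] = 
  [  2,   0,  -5]
  [  0,  -2,  -5]
(already in echelon form — no row operations needed)

No row of the form [0 0 | nonzero], so the system is consistent. Back-substitution gives c₁ = -5/2, c₂ = 5/2: w = (-5/2)·v₁ + (5/2)·v₂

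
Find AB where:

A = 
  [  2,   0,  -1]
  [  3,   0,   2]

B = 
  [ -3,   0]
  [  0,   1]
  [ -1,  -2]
AB = 
  [ -5,   2]
  [-11,  -4]

A is 2×3 and B is 3×2, so AB is 2×2. Each entry is (row of A)·(column of B):
AB[1,1] = (2)(-3) + (0)(0) + (-1)(-1) = -5
AB[1,2] = (2)(0) + (0)(1) + (-1)(-2) = 2
AB[2,1] = (3)(-3) + (0)(0) + (2)(-1) = -11
AB[2,2] = (3)(0) + (0)(1) + (2)(-2) = -4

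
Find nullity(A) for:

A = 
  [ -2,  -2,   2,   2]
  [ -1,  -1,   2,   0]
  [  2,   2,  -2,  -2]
nullity(A) = 2

Row reduce:
R2 → R2 - (1/2)·R1
R3 → R3 + (1)·R1
REF = 
  [ -2,  -2,   2,   2]
  [  0,   0,   1,  -1]
  [  0,   0,   0,   0]
Pivot columns: 1, 3 → 2 pivots.
rank(A) = 2, so nullity(A) = 4 - 2 = 2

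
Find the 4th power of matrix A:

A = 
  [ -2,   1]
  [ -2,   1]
A² = A·A:
A²[1,1] = (-2)(-2) + (1)(-2) = 2
A²[1,2] = (-2)(1) + (1)(1) = -1
A²[2,1] = (-2)(-2) + (1)(-2) = 2
A²[2,2] = (-2)(1) + (1)(1) = -1
A² = 
  [  2,  -1]
  [  2,  -1]

A^3 = A^2·A:
A^3[1,1] = (2)(-2) + (-1)(-2) = -2
A^3[1,2] = (2)(1) + (-1)(1) = 1
A^3[2,1] = (2)(-2) + (-1)(-2) = -2
A^3[2,2] = (2)(1) + (-1)(1) = 1
A^3 = 
  [ -2,   1]
  [ -2,   1]

A^4 = A^3·A:
A^4[1,1] = (-2)(-2) + (1)(-2) = 2
A^4[1,2] = (-2)(1) + (1)(1) = -1
A^4[2,1] = (-2)(-2) + (1)(-2) = 2
A^4[2,2] = (-2)(1) + (1)(1) = -1
A^4 = 
  [  2,  -1]
  [  2,  -1]

Therefore
A^4 = 
  [  2,  -1]
  [  2,  -1]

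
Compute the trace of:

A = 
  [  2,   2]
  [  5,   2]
4

tr(A) = 2 + 2 = 4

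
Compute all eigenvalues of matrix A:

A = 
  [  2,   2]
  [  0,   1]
λ = 2, 1

tr(A) = 3, det(A) = 2
Characteristic polynomial: λ² - tr(A)λ + det(A) = λ² - 3λ + 2
λ² - 3λ + 2 = (λ - 1)(λ - 2)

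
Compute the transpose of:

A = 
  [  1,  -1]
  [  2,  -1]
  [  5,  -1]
Aᵀ = 
  [  1,   2,   5]
  [ -1,  -1,  -1]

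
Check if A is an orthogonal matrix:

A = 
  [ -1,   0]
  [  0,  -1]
Yes

AᵀA = 
  [  1,   0]
  [  0,   1]
= I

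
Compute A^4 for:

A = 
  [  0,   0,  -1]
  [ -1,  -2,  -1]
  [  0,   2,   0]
A² = A·A:
A²[1,1] = (0)(0) + (0)(-1) + (-1)(0) = 0
A²[1,2] = (0)(0) + (0)(-2) + (-1)(2) = -2
A²[1,3] = (0)(-1) + (0)(-1) + (-1)(0) = 0
A²[2,1] = (-1)(0) + (-2)(-1) + (-1)(0) = 2
A²[2,2] = (-1)(0) + (-2)(-2) + (-1)(2) = 2
A²[2,3] = (-1)(-1) + (-2)(-1) + (-1)(0) = 3
A²[3,1] = (0)(0) + (2)(-1) + (0)(0) = -2
A²[3,2] = (0)(0) + (2)(-2) + (0)(2) = -4
A²[3,3] = (0)(-1) + (2)(-1) + (0)(0) = -2
A² = 
  [  0,  -2,   0]
  [  2,   2,   3]
  [ -2,  -4,  -2]

A^3 = A^2·A:
A^3[1,1] = (0)(0) + (-2)(-1) + (0)(0) = 2
A^3[1,2] = (0)(0) + (-2)(-2) + (0)(2) = 4
A^3[1,3] = (0)(-1) + (-2)(-1) + (0)(0) = 2
A^3[2,1] = (2)(0) + (2)(-1) + (3)(0) = -2
A^3[2,2] = (2)(0) + (2)(-2) + (3)(2) = 2
A^3[2,3] = (2)(-1) + (2)(-1) + (3)(0) = -4
A^3[3,1] = (-2)(0) + (-4)(-1) + (-2)(0) = 4
A^3[3,2] = (-2)(0) + (-4)(-2) + (-2)(2) = 4
A^3[3,3] = (-2)(-1) + (-4)(-1) + (-2)(0) = 6
A^3 = 
  [  2,   4,   2]
  [ -2,   2,  -4]
  [  4,   4,   6]

A^4 = A^3·A:
A^4[1,1] = (2)(0) + (4)(-1) + (2)(0) = -4
A^4[1,2] = (2)(0) + (4)(-2) + (2)(2) = -4
A^4[1,3] = (2)(-1) + (4)(-1) + (2)(0) = -6
A^4[2,1] = (-2)(0) + (2)(-1) + (-4)(0) = -2
A^4[2,2] = (-2)(0) + (2)(-2) + (-4)(2) = -12
A^4[2,3] = (-2)(-1) + (2)(-1) + (-4)(0) = 0
A^4[3,1] = (4)(0) + (4)(-1) + (6)(0) = -4
A^4[3,2] = (4)(0) + (4)(-2) + (6)(2) = 4
A^4[3,3] = (4)(-1) + (4)(-1) + (6)(0) = -8
A^4 = 
  [ -4,  -4,  -6]
  [ -2, -12,   0]
  [ -4,   4,  -8]

Therefore
A^4 = 
  [ -4,  -4,  -6]
  [ -2, -12,   0]
  [ -4,   4,  -8]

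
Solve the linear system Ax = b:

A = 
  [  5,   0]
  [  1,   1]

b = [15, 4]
x = [3, 1]

Row reduce the augmented matrix [A|b]:
R2 → R2 - (1/5)·R1
REF = 
  [  5,   0,  15]
  [  0,   1,   1]

Back-substitution:
x₂ = 1 / 1 = 1
x₁ = (15 - (0)(1)) / 5 = 3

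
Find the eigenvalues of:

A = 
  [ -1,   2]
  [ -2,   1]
λ = i√3, -i√3  (≈ 0 + 1.732i, 0 - 1.732i)

tr(A) = 0, det(A) = 3
Characteristic polynomial: λ² - tr(A)λ + det(A) = λ² + 3
λ² + 3 = 0  ⇒  λ = (0 ± √((0)² - 4·(3)))/2 = (0 ± √(-12))/2
  = i√3,  -i√3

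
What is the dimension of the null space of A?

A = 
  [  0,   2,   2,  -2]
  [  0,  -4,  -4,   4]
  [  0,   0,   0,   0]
nullity(A) = 3

Row reduce:
R2 → R2 + (2)·R1
REF = 
  [  0,   2,   2,  -2]
  [  0,   0,   0,   0]
  [  0,   0,   0,   0]
Pivot columns: 2 → 1 pivot.
rank(A) = 1, so nullity(A) = 4 - 1 = 3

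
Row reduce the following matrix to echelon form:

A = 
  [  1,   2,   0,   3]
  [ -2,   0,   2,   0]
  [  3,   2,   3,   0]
Row operations:
R2 → R2 + (2)·R1
R3 → R3 - (3)·R1
R3 → R3 + (1)·R2

Resulting echelon form:
REF = 
  [  1,   2,   0,   3]
  [  0,   4,   2,   6]
  [  0,   0,   5,  -3]

Rank = 3 (number of non-zero pivot rows).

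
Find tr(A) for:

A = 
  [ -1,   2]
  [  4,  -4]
-5

tr(A) = -1 + -4 = -5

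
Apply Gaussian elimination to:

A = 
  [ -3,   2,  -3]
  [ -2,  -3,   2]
Row operations:
R2 → R2 - (2/3)·R1

Resulting echelon form:
REF = 
  [   -3,     2,    -3]
  [    0, -13/3,     4]

Rank = 2 (number of non-zero pivot rows).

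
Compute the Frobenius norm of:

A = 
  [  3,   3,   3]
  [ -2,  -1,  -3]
||A||_F = 6.403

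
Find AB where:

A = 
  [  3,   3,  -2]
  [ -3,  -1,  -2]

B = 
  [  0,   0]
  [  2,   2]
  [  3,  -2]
AB = 
  [  0,  10]
  [ -8,   2]

A is 2×3 and B is 3×2, so AB is 2×2. Each entry is (row of A)·(column of B):
AB[1,1] = (3)(0) + (3)(2) + (-2)(3) = 0
AB[1,2] = (3)(0) + (3)(2) + (-2)(-2) = 10
AB[2,1] = (-3)(0) + (-1)(2) + (-2)(3) = -8
AB[2,2] = (-3)(0) + (-1)(2) + (-2)(-2) = 2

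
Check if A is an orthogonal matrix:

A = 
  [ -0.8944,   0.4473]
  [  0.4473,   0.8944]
Yes

AᵀA = 
  [  1,   0]
  [  0,   1]
≈ I (equal to I up to the 4-dp rounding of the entries)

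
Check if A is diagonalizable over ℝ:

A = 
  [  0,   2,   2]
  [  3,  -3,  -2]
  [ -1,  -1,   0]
No

Characteristic polynomial: det(λI - A) = λ³ + 3λ² - 6λ + 8
By the rational root theorem any rational root is an integer dividing 8; none of those is a root, so p(λ) has no rational roots and hence (being an irreducible cubic) no repeated roots.
Discriminant of the cubic: Δ = -3996
Δ < 0 ⇒ one real eigenvalue and a complex-conjugate pair: λ ≈ -4.657, 0.8286 + 1.015i, 0.8286 - 1.015i
Has complex eigenvalues (not diagonalizable over ℝ).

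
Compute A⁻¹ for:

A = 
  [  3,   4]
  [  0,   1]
det(A) = (3)(1) - (4)(0) = 3
For a 2×2 matrix, A⁻¹ = (1/det(A)) · [[d, -b], [-c, a]]
    = (1/3) · [[1, -4], [0, 3]]

A⁻¹ = 
  [ 1/3, -4/3]
  [   0,    1]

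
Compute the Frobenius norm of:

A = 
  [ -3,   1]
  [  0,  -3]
||A||_F = 4.359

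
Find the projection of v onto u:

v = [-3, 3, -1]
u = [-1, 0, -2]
v·u = (-3)(-1) + (3)(0) + (-1)(-2) = 5
u·u = (-1)² + (0)² + (-2)² = 5
proj_u(v) = (v·u / u·u) × u = (5/5) × u = (1) × u

proj_u(v) = [-1, 0, -2]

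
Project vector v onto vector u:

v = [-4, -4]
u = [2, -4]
v·u = (-4)(2) + (-4)(-4) = 8
u·u = (2)² + (-4)² = 20
proj_u(v) = (v·u / u·u) × u = (8/20) × u = (2/5) × u

proj_u(v) = [4/5, -8/5]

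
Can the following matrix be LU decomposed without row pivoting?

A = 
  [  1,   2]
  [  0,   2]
Yes.
A[1,1] = 1 ≠ 0, so Gaussian elimination proceeds without a row swap: multiplier ℓ₂₁ = (0)/(1) = 0, and U[2,2] = 2 - (0)(2) = 2.
L = 
  [  1,   0]
  [  0,   1]
U = 
  [  1,   2]
  [  0,   2]
Check row 2 of LU: [(0)(1), (0)(2) + 2] = [0, 2] = row 2 of A ✓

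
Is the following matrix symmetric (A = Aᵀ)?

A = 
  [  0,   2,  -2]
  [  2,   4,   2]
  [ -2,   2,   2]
Yes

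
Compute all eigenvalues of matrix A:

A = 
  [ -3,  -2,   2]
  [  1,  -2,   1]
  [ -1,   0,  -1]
λ = -1, (-5 + i√15)/2, (-5 - i√15)/2  (≈ -1, -2.5 + 1.936i, -2.5 - 1.936i)

Characteristic polynomial: det(λI - A) = λ³ + 6λ² + 15λ + 10
Testing integer divisors of the constant term: p(-1) = 0, so (λ + 1) is a factor:
p(λ) = (λ + 1)(λ² + 5λ + 10)
λ² + 5λ + 10 = 0  ⇒  λ = (-5 ± √((5)² - 4·(10)))/2 = (-5 ± √(-15))/2
  = (-5 + i√15)/2,  (-5 - i√15)/2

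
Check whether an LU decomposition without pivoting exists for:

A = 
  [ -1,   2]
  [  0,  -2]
Yes.
A[1,1] = -1 ≠ 0, so Gaussian elimination proceeds without a row swap: multiplier ℓ₂₁ = (0)/(-1) = 0, and U[2,2] = -2 - (0)(2) = -2.
L = 
  [  1,   0]
  [  0,   1]
U = 
  [ -1,   2]
  [  0,  -2]
Check row 2 of LU: [(0)(-1), (0)(2) + (-2)] = [0, -2] = row 2 of A ✓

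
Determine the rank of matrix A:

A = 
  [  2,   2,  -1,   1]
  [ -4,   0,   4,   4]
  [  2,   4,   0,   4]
Row reduce:
R2 → R2 + (2)·R1
R3 → R3 - (1)·R1
R3 → R3 - (1/2)·R2
REF = 
  [  2,   2,  -1,   1]
  [  0,   4,   2,   6]
  [  0,   0,   0,   0]
Pivot columns: 1, 2 → 2 pivots.

rank(A) = 2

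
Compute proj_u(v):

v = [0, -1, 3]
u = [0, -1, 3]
proj_u(v) = [0, -1, 3]

v·u = (0)(0) + (-1)(-1) + (3)(3) = 10
u·u = (0)² + (-1)² + (3)² = 10
proj_u(v) = (v·u / u·u) × u = (10/10) × u = (1) × u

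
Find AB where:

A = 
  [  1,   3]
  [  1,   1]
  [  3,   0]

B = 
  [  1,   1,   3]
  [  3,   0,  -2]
A is 3×2 and B is 2×3, so AB is 3×3. Each entry is (row of A)·(column of B):
AB[1,1] = (1)(1) + (3)(3) = 10
AB[1,2] = (1)(1) + (3)(0) = 1
AB[1,3] = (1)(3) + (3)(-2) = -3
AB[2,1] = (1)(1) + (1)(3) = 4
AB[2,2] = (1)(1) + (1)(0) = 1
AB[2,3] = (1)(3) + (1)(-2) = 1
AB[3,1] = (3)(1) + (0)(3) = 3
AB[3,2] = (3)(1) + (0)(0) = 3
AB[3,3] = (3)(3) + (0)(-2) = 9

AB = 
  [ 10,   1,  -3]
  [  4,   1,   1]
  [  3,   3,   9]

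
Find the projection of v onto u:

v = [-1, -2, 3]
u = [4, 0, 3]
proj_u(v) = [4/5, 0, 3/5]

v·u = (-1)(4) + (-2)(0) + (3)(3) = 5
u·u = (4)² + (0)² + (3)² = 25
proj_u(v) = (v·u / u·u) × u = (5/25) × u = (1/5) × u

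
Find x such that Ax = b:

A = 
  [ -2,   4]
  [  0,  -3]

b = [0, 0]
x = [0, 0]

Row reduce the augmented matrix [A|b]:
(already in echelon form)
REF = 
  [ -2,   4,   0]
  [  0,  -3,   0]

Back-substitution:
x₂ = 0 / (-3) = 0
x₁ = (0 - (4)(0)) / (-2) = 0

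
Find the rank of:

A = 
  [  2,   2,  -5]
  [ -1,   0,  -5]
Row reduce:
R2 → R2 + (1/2)·R1
REF = 
  [    2,     2,    -5]
  [    0,     1, -15/2]
Pivot columns: 1, 2 → 2 pivots.

rank(A) = 2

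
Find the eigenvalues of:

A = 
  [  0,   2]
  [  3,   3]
tr(A) = 3, det(A) = -6
Characteristic polynomial: λ² - tr(A)λ + det(A) = λ² - 3λ - 6
λ² - 3λ - 6 = 0  ⇒  λ = (3 ± √((-3)² - 4·(-6)))/2 = (3 ± √(33))/2
  = (3 + √33)/2,  (3 - √33)/2

λ = (3 + √33)/2, (3 - √33)/2  (≈ 4.372, -1.372)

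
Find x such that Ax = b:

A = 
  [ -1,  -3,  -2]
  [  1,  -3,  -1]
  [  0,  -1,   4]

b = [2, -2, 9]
x = [-3, -1, 2]

Row reduce the augmented matrix [A|b]:
R2 → R2 + (1)·R1
R3 → R3 - (1/6)·R2
REF = 
  [ -1,  -3,  -2,   2]
  [  0,  -6,  -3,   0]
  [  0,   0, 9/2,   9]

Back-substitution:
x₃ = 9 / (9/2) = 2
x₂ = (0 - (-3)(2)) / (-6) = -1
x₁ = (2 - (-3)(-1) - (-2)(2)) / (-1) = -3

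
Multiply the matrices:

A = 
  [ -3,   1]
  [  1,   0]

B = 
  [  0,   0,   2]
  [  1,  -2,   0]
A is 2×2 and B is 2×3, so AB is 2×3. Each entry is (row of A)·(column of B):
AB[1,1] = (-3)(0) + (1)(1) = 1
AB[1,2] = (-3)(0) + (1)(-2) = -2
AB[1,3] = (-3)(2) + (1)(0) = -6
AB[2,1] = (1)(0) + (0)(1) = 0
AB[2,2] = (1)(0) + (0)(-2) = 0
AB[2,3] = (1)(2) + (0)(0) = 2

AB = 
  [  1,  -2,  -6]
  [  0,   0,   2]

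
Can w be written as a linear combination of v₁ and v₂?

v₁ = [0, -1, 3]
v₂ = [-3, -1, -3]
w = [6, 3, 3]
Yes

Form the augmented matrix and row-reduce:
[v₁|v₂|w] = 
  [  0,  -3,   6]
  [ -1,  -1,   3]
  [  3,  -3,   3]
Swap R1 ↔ R2
R3 → R3 + (3)·R1
R3 → R3 - (2)·R2
REF = 
  [ -1,  -1,   3]
  [  0,  -3,   6]
  [  0,   0,   0]

No row of the form [0 0 | nonzero], so the system is consistent. Back-substitution gives c₁ = -1, c₂ = -2: w = (-1)·v₁ + (-2)·v₂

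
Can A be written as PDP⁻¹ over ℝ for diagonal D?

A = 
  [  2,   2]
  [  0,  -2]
Yes

tr(A) = 0, det(A) = -4
Characteristic polynomial: λ² - tr(A)λ + det(A) = λ² - 4
λ² - 4 = (λ + 2)(λ - 2)
Eigenvalues: 2, -2
λ=-2: alg. mult. = 1, geom. mult. = 2 - rank(A - (-2)I) = 2 - 1 = 1
λ=2: alg. mult. = 1, geom. mult. = 2 - rank(A - (2)I) = 2 - 1 = 1
Sum of geometric multiplicities equals n, so A has n independent eigenvectors.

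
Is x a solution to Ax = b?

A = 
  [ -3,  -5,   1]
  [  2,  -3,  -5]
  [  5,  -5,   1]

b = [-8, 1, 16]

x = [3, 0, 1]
Yes

Ax = [-8, 1, 16] = b ✓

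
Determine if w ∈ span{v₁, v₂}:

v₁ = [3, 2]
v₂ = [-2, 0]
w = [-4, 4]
Yes

Form the augmented matrix and row-reduce:
[v₁|v₂|w] = 
  [  3,  -2,  -4]
  [  2,   0,   4]
R2 → R2 - (2/3)·R1
REF = 
  [   3,   -2,   -4]
  [   0,  4/3, 20/3]

No row of the form [0 0 | nonzero], so the system is consistent. Back-substitution gives c₁ = 2, c₂ = 5: w = (2)·v₁ + (5)·v₂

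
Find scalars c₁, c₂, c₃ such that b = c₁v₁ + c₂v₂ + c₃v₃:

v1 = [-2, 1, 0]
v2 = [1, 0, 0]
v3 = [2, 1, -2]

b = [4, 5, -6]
c1 = 2, c2 = 2, c3 = 3

b = 2·v1 + 2·v2 + 3·v3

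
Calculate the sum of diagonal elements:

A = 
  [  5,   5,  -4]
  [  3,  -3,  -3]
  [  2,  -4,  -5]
-3

tr(A) = 5 + -3 + -5 = -3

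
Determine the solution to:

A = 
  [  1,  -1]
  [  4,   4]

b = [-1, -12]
Row reduce the augmented matrix [A|b]:
R2 → R2 - (4)·R1
REF = 
  [  1,  -1,  -1]
  [  0,   8,  -8]

Back-substitution:
x₂ = (-8) / 8 = -1
x₁ = (-1 - (-1)(-1)) / 1 = -2

x = [-2, -1]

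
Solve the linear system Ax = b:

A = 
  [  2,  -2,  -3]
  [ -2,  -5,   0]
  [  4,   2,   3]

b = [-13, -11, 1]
Row reduce the augmented matrix [A|b]:
R2 → R2 + (1)·R1
R3 → R3 - (2)·R1
R3 → R3 + (6/7)·R2
REF = 
  [   2,   -2,   -3,  -13]
  [   0,   -7,   -3,  -24]
  [   0,    0, 45/7, 45/7]

Back-substitution:
x₃ = (45/7) / (45/7) = 1
x₂ = (-24 - (-3)(1)) / (-7) = 3
x₁ = (-13 - (-2)(3) - (-3)(1)) / 2 = -2

x = [-2, 3, 1]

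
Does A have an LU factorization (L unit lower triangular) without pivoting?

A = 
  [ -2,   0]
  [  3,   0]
Yes.
A[1,1] = -2 ≠ 0, so Gaussian elimination proceeds without a row swap: multiplier ℓ₂₁ = (3)/(-2) = -3/2, and U[2,2] = 0 - (-3/2)(0) = 0.
L = 
  [   1,    0]
  [-3/2,    1]
U = 
  [ -2,   0]
  [  0,   0]
Check row 2 of LU: [(-3/2)(-2), (-3/2)(0) + 0] = [3, 0] = row 2 of A ✓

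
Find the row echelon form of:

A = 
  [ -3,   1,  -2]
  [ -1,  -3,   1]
Row operations:
R2 → R2 - (1/3)·R1

Resulting echelon form:
REF = 
  [   -3,     1,    -2]
  [    0, -10/3,   5/3]

Rank = 2 (number of non-zero pivot rows).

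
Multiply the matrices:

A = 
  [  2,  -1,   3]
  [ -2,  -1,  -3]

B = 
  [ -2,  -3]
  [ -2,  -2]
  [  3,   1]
A is 2×3 and B is 3×2, so AB is 2×2. Each entry is (row of A)·(column of B):
AB[1,1] = (2)(-2) + (-1)(-2) + (3)(3) = 7
AB[1,2] = (2)(-3) + (-1)(-2) + (3)(1) = -1
AB[2,1] = (-2)(-2) + (-1)(-2) + (-3)(3) = -3
AB[2,2] = (-2)(-3) + (-1)(-2) + (-3)(1) = 5

AB = 
  [  7,  -1]
  [ -3,   5]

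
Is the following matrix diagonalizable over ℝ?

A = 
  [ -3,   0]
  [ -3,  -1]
Yes

tr(A) = -4, det(A) = 3
Characteristic polynomial: λ² - tr(A)λ + det(A) = λ² + 4λ + 3
λ² + 4λ + 3 = (λ + 3)(λ + 1)
Eigenvalues: -1, -3
λ=-3: alg. mult. = 1, geom. mult. = 2 - rank(A - (-3)I) = 2 - 1 = 1
λ=-1: alg. mult. = 1, geom. mult. = 2 - rank(A - (-1)I) = 2 - 1 = 1
Sum of geometric multiplicities equals n, so A has n independent eigenvectors.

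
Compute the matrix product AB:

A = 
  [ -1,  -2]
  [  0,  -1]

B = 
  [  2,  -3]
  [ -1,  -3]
A is 2×2 and B is 2×2, so AB is 2×2. Each entry is (row of A)·(column of B):
AB[1,1] = (-1)(2) + (-2)(-1) = 0
AB[1,2] = (-1)(-3) + (-2)(-3) = 9
AB[2,1] = (0)(2) + (-1)(-1) = 1
AB[2,2] = (0)(-3) + (-1)(-3) = 3

AB = 
  [  0,   9]
  [  1,   3]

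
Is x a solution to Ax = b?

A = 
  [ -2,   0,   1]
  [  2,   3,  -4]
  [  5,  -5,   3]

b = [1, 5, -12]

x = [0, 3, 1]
Yes

Ax = [1, 5, -12] = b ✓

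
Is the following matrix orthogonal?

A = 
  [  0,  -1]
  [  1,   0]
Yes

AᵀA = 
  [  1,   0]
  [  0,   1]
= I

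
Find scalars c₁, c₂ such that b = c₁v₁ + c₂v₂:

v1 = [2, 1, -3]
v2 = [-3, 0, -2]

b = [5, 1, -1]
c1 = 1, c2 = -1

b = 1·v1 + -1·v2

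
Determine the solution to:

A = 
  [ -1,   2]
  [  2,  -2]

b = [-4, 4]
x = [0, -2]

Row reduce the augmented matrix [A|b]:
R2 → R2 + (2)·R1
REF = 
  [ -1,   2,  -4]
  [  0,   2,  -4]

Back-substitution:
x₂ = (-4) / 2 = -2
x₁ = (-4 - (2)(-2)) / (-1) = 0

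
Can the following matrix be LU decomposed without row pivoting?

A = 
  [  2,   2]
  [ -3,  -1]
Yes.
A[1,1] = 2 ≠ 0, so Gaussian elimination proceeds without a row swap: multiplier ℓ₂₁ = (-3)/(2) = -3/2, and U[2,2] = -1 - (-3/2)(2) = 2.
L = 
  [   1,    0]
  [-3/2,    1]
U = 
  [  2,   2]
  [  0,   2]
Check row 2 of LU: [(-3/2)(2), (-3/2)(2) + 2] = [-3, -1] = row 2 of A ✓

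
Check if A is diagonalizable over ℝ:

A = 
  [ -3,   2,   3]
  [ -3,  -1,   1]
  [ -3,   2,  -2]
No

Characteristic polynomial: det(λI - A) = λ³ + 6λ² + 24λ + 45
Testing integer divisors of the constant term: p(-3) = 0, so (λ + 3) is a factor:
p(λ) = (λ + 3)(λ² + 3λ + 15)
λ² + 3λ + 15 = 0  ⇒  λ = (-3 ± √((3)² - 4·(15)))/2 = (-3 ± √(-51))/2
  = (-3 + i√51)/2,  (-3 - i√51)/2
Eigenvalues: -3, (-3 + i√51)/2, (-3 - i√51)/2  (≈ -3, -1.5 + 3.571i, -1.5 - 3.571i)
Has complex eigenvalues (not diagonalizable over ℝ).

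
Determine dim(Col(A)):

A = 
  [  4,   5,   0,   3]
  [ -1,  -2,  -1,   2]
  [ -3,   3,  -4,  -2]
Row reduce:
R2 → R2 + (1/4)·R1
R3 → R3 + (3/4)·R1
R3 → R3 + (9)·R2
REF = 
  [   4,    5,    0,    3]
  [   0, -3/4,   -1, 11/4]
  [   0,    0,  -13,   25]
Pivot columns: 1, 2, 3 → 3 pivots.
dim(Col(A)) = number of pivot columns = 3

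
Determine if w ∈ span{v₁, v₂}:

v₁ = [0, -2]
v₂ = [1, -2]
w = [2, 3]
Yes

Form the augmented matrix and row-reduce:
[v₁|v₂|w] = 
  [  0,   1,   2]
  [ -2,  -2,   3]
Swap R1 ↔ R2
REF = 
  [ -2,  -2,   3]
  [  0,   1,   2]

No row of the form [0 0 | nonzero], so the system is consistent. Back-substitution gives c₁ = -7/2, c₂ = 2: w = (-7/2)·v₁ + (2)·v₂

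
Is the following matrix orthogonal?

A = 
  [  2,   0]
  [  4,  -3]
No

AᵀA = 
  [ 20, -12]
  [-12,   9]
≠ I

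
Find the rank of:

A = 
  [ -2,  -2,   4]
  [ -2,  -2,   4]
Row reduce:
R2 → R2 - (1)·R1
REF = 
  [ -2,  -2,   4]
  [  0,   0,   0]
Pivot columns: 1 → 1 pivot.

rank(A) = 1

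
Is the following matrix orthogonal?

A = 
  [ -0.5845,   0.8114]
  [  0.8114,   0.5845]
Yes

AᵀA = 
  [  1,   0]
  [  0,   1]
≈ I (equal to I up to the 4-dp rounding of the entries)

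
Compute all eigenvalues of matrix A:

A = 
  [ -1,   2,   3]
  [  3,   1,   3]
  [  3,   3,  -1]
λ = -4, (3 + √61)/2, (3 - √61)/2  (≈ -4, 5.405, -2.405)

Characteristic polynomial: det(λI - A) = λ³ + λ² - 25λ - 52
Testing integer divisors of the constant term: p(-4) = 0, so (λ + 4) is a factor:
p(λ) = (λ + 4)(λ² - 3λ - 13)
λ² - 3λ - 13 = 0  ⇒  λ = (3 ± √((-3)² - 4·(-13)))/2 = (3 ± √(61))/2
  = (3 + √61)/2,  (3 - √61)/2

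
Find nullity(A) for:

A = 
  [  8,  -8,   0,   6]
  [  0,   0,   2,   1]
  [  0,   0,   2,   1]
nullity(A) = 2

Row reduce:
R3 → R3 - (1)·R2
REF = 
  [  8,  -8,   0,   6]
  [  0,   0,   2,   1]
  [  0,   0,   0,   0]
Pivot columns: 1, 3 → 2 pivots.
rank(A) = 2, so nullity(A) = 4 - 2 = 2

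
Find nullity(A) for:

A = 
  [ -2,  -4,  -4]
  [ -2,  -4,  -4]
nullity(A) = 2

Row reduce:
R2 → R2 - (1)·R1
REF = 
  [ -2,  -4,  -4]
  [  0,   0,   0]
Pivot columns: 1 → 1 pivot.
rank(A) = 1, so nullity(A) = 3 - 1 = 2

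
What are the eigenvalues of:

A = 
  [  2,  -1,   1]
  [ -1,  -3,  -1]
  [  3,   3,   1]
λ = -2, 1 + √5, 1 - √5  (≈ -2, 3.236, -1.236)

Characteristic polynomial: det(λI - A) = λ³ - 8λ - 8
Testing integer divisors of the constant term: p(-2) = 0, so (λ + 2) is a factor:
p(λ) = (λ + 2)(λ² - 2λ - 4)
λ² - 2λ - 4 = 0  ⇒  λ = (2 ± √((-2)² - 4·(-4)))/2 = (2 ± √(20))/2
  = 1 + √5,  1 - √5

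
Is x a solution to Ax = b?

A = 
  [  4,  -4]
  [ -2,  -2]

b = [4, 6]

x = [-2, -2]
No

Ax = [0, 8] ≠ b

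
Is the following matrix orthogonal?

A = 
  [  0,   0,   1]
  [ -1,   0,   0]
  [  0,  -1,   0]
Yes

AᵀA = 
  [  1,   0,   0]
  [  0,   1,   0]
  [  0,   0,   1]
= I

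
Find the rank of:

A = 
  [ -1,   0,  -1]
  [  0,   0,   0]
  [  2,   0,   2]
rank(A) = 1

Row reduce:
R3 → R3 + (2)·R1
REF = 
  [ -1,   0,  -1]
  [  0,   0,   0]
  [  0,   0,   0]
Pivot columns: 1 → 1 pivot.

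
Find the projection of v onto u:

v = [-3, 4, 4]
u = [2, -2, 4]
v·u = (-3)(2) + (4)(-2) + (4)(4) = 2
u·u = (2)² + (-2)² + (4)² = 24
proj_u(v) = (v·u / u·u) × u = (2/24) × u = (1/12) × u

proj_u(v) = [1/6, -1/6, 1/3]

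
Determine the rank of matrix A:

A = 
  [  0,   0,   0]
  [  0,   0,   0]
Row reduce:
(no row operations needed)
REF = 
  [  0,   0,   0]
  [  0,   0,   0]
Pivot columns: none → 0 pivots.

rank(A) = 0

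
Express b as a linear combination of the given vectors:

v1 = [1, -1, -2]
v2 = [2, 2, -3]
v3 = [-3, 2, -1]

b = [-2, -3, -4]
c1 = 3, c2 = -1, c3 = 1

b = 3·v1 + -1·v2 + 1·v3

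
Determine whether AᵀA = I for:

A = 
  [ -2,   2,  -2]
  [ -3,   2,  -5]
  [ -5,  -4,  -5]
No

AᵀA = 
  [ 38,  10,  44]
  [ 10,  24,   6]
  [ 44,   6,  54]
≠ I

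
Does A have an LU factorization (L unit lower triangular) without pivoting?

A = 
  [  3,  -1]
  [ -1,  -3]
Yes.
A[1,1] = 3 ≠ 0, so Gaussian elimination proceeds without a row swap: multiplier ℓ₂₁ = (-1)/(3) = -1/3, and U[2,2] = -3 - (-1/3)(-1) = -10/3.
L = 
  [   1,    0]
  [-1/3,    1]
U = 
  [    3,    -1]
  [    0, -10/3]
Check row 2 of LU: [(-1/3)(3), (-1/3)(-1) + (-10/3)] = [-1, -3] = row 2 of A ✓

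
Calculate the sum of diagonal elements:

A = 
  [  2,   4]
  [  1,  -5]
-3

tr(A) = 2 + -5 = -3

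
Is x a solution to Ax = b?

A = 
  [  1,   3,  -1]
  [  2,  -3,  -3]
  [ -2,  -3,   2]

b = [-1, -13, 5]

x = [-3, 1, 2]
No

Ax = [-2, -15, 7] ≠ b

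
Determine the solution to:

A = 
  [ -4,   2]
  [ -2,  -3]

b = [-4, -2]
x = [1, 0]

Row reduce the augmented matrix [A|b]:
R2 → R2 - (1/2)·R1
REF = 
  [ -4,   2,  -4]
  [  0,  -4,   0]

Back-substitution:
x₂ = 0 / (-4) = 0
x₁ = (-4 - (2)(0)) / (-4) = 1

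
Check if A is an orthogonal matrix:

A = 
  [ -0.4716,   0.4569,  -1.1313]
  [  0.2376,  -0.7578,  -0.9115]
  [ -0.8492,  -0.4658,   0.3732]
No

AᵀA = 
  [  1,   0,   0]
  [  0,   1,   0]
  [  0,   0,   2.2500]
≠ I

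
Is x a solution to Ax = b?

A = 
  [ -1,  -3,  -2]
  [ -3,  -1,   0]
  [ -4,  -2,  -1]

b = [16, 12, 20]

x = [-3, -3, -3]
No

Ax = [18, 12, 21] ≠ b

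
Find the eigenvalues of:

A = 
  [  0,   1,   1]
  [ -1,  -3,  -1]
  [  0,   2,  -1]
Characteristic polynomial: det(λI - A) = λ³ + 4λ² + 6λ + 3
Testing integer divisors of the constant term: p(-1) = 0, so (λ + 1) is a factor:
p(λ) = (λ + 1)(λ² + 3λ + 3)
λ² + 3λ + 3 = 0  ⇒  λ = (-3 ± √((3)² - 4·(3)))/2 = (-3 ± √(-3))/2
  = (-3 + i√3)/2,  (-3 - i√3)/2

λ = -1, (-3 + i√3)/2, (-3 - i√3)/2  (≈ -1, -1.5 + 0.866i, -1.5 - 0.866i)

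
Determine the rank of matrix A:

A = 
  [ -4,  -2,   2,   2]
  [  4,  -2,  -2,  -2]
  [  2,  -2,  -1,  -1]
rank(A) = 2

Row reduce:
R2 → R2 + (1)·R1
R3 → R3 + (1/2)·R1
R3 → R3 - (3/4)·R2
REF = 
  [ -4,  -2,   2,   2]
  [  0,  -4,   0,   0]
  [  0,   0,   0,   0]
Pivot columns: 1, 2 → 2 pivots.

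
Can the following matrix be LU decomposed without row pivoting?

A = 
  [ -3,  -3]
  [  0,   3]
Yes.
A[1,1] = -3 ≠ 0, so Gaussian elimination proceeds without a row swap: multiplier ℓ₂₁ = (0)/(-3) = 0, and U[2,2] = 3 - (0)(-3) = 3.
L = 
  [  1,   0]
  [  0,   1]
U = 
  [ -3,  -3]
  [  0,   3]
Check row 2 of LU: [(0)(-3), (0)(-3) + 3] = [0, 3] = row 2 of A ✓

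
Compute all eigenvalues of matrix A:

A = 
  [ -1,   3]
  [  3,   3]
tr(A) = 2, det(A) = -12
Characteristic polynomial: λ² - tr(A)λ + det(A) = λ² - 2λ - 12
λ² - 2λ - 12 = 0  ⇒  λ = (2 ± √((-2)² - 4·(-12)))/2 = (2 ± √(52))/2
  = 1 + √13,  1 - √13

λ = 1 + √13, 1 - √13  (≈ 4.606, -2.606)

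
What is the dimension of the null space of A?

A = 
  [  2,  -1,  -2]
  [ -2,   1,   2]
nullity(A) = 2

Row reduce:
R2 → R2 + (1)·R1
REF = 
  [  2,  -1,  -2]
  [  0,   0,   0]
Pivot columns: 1 → 1 pivot.
rank(A) = 1, so nullity(A) = 3 - 1 = 2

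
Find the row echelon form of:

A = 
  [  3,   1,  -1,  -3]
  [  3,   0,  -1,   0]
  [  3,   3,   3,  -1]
Row operations:
R2 → R2 - (1)·R1
R3 → R3 - (1)·R1
R3 → R3 + (2)·R2

Resulting echelon form:
REF = 
  [  3,   1,  -1,  -3]
  [  0,  -1,   0,   3]
  [  0,   0,   4,   8]

Rank = 3 (number of non-zero pivot rows).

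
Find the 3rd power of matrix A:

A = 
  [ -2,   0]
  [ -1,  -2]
A^3 = 
  [ -8,   0]
  [-12,  -8]

A² = A·A:
A²[1,1] = (-2)(-2) + (0)(-1) = 4
A²[1,2] = (-2)(0) + (0)(-2) = 0
A²[2,1] = (-1)(-2) + (-2)(-1) = 4
A²[2,2] = (-1)(0) + (-2)(-2) = 4
A² = 
  [  4,   0]
  [  4,   4]

A^3 = A^2·A:
A^3[1,1] = (4)(-2) + (0)(-1) = -8
A^3[1,2] = (4)(0) + (0)(-2) = 0
A^3[2,1] = (4)(-2) + (4)(-1) = -12
A^3[2,2] = (4)(0) + (4)(-2) = -8
A^3 = 
  [ -8,   0]
  [-12,  -8]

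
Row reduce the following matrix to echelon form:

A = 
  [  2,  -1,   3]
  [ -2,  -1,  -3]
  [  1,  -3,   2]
Row operations:
R2 → R2 + (1)·R1
R3 → R3 - (1/2)·R1
R3 → R3 - (5/4)·R2

Resulting echelon form:
REF = 
  [  2,  -1,   3]
  [  0,  -2,   0]
  [  0,   0, 1/2]

Rank = 3 (number of non-zero pivot rows).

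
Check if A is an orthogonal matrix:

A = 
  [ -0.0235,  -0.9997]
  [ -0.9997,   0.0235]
Yes

AᵀA = 
  [  1,   0]
  [  0,   1]
≈ I (equal to I up to the 4-dp rounding of the entries)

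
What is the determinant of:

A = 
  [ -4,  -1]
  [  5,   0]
For a 2×2 matrix, det = ad - bc = (-4)(0) - (-1)(5) = 5

det(A) = 5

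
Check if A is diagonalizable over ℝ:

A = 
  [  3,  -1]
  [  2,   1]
No

tr(A) = 4, det(A) = 5
Characteristic polynomial: λ² - tr(A)λ + det(A) = λ² - 4λ + 5
λ² - 4λ + 5 = 0  ⇒  λ = (4 ± √((-4)² - 4·(5)))/2 = (4 ± √(-4))/2
  = 2 + i,  2 - i
Eigenvalues: 2 + i, 2 - i  (≈ 2 + 1i, 2 - 1i)
Has complex eigenvalues (not diagonalizable over ℝ).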